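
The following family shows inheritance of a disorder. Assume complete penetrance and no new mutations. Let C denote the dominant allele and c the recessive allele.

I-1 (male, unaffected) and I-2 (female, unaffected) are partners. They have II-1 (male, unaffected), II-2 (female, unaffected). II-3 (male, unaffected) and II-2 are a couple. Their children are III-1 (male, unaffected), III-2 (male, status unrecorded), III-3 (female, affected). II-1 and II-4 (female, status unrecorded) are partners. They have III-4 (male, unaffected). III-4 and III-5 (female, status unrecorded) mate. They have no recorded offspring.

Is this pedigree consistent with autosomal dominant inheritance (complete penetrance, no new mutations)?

No

Under autosomal dominant, III-3 (affected, female) cannot arise from II-3 (unaffected) × II-2 (unaffected).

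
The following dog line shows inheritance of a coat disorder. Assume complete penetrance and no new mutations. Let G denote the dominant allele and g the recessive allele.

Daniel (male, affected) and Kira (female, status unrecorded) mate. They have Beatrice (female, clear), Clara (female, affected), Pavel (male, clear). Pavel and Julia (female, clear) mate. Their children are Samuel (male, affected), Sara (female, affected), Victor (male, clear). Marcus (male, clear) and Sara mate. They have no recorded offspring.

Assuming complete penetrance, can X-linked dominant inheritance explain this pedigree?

Under X-linked dominant, Beatrice (clear, female) cannot arise from Daniel (affected) × Kira (unrecorded).

No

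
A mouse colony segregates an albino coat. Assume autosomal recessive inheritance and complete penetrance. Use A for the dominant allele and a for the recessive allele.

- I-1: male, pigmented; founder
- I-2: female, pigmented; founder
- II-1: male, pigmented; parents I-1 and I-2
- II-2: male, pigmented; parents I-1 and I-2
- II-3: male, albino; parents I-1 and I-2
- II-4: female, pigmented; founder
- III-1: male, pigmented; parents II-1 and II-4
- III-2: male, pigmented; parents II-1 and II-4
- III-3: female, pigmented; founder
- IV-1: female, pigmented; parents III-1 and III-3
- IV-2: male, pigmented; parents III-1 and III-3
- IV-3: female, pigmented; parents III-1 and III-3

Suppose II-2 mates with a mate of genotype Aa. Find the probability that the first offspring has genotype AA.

I-1 is pigmented so carries A and passed a to II-3 (aa), so I-1 is Aa.
I-2 is pigmented so carries A and passed a to II-3 (aa), so I-2 is Aa.
II-2 is a pigmented offspring of I-1 (Aa) × I-2 (Aa), whose cross gives 1/4 AA : 1/2 Aa : 1/4 aa; conditioning on being pigmented, II-2 is AA with probability 1/3, Aa with probability 2/3.
Summing over parental genotype combinations, P(offspring has genotype AA) = 1/3·1/2 + 2/3·1/4 = 1/3.

1/3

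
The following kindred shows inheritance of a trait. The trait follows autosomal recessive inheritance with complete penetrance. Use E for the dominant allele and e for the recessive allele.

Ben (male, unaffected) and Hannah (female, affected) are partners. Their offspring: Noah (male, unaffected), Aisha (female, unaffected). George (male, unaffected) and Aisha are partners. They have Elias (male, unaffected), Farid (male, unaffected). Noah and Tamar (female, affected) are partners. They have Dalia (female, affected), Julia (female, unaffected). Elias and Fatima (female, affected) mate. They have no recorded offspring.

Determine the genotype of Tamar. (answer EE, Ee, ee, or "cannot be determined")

Tamar is affected, so Tamar is ee.

ee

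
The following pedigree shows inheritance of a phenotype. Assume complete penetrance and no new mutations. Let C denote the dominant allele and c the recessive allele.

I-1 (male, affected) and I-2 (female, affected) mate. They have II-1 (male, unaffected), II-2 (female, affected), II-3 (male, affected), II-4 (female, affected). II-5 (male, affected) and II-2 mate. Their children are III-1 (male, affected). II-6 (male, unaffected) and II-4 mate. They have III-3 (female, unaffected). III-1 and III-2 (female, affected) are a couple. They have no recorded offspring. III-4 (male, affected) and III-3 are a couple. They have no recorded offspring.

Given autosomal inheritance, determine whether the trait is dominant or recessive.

I-1 and I-2 are both affected yet have an unaffected child II-1. Under a recessive model two affected parents are homozygous and every child would be affected, so the trait cannot be recessive.

dominant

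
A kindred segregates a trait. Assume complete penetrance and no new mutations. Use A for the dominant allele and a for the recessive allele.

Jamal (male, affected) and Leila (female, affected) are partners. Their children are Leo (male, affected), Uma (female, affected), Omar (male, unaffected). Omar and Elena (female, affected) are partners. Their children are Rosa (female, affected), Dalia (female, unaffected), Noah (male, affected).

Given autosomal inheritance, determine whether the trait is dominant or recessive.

Jamal and Leila are both affected yet have an unaffected child Omar. Under a recessive model two affected parents are homozygous and every child would be affected, so the trait cannot be recessive.

dominant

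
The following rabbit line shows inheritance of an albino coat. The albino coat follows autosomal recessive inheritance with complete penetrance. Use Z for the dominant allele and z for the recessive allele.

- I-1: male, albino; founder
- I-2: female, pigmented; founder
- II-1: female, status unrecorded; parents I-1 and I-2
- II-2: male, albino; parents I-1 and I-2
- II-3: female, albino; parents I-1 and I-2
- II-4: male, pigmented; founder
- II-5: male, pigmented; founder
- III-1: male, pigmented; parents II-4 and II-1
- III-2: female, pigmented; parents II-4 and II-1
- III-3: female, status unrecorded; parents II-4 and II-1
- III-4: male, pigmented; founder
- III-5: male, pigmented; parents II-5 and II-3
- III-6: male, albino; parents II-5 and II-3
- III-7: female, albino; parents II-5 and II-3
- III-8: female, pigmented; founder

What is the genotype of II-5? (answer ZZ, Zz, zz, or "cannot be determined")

From phenotype alone, II-5 is ZZ or Zz.
II-5 is pigmented so carries Z and passed z to III-6 (zz), so II-5 is Zz.

Zz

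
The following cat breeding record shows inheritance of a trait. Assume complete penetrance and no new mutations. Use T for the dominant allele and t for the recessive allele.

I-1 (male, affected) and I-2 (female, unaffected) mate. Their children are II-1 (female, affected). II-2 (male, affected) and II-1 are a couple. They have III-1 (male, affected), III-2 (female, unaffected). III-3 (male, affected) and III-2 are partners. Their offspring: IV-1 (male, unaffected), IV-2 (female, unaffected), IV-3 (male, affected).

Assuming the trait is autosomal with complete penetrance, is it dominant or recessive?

dominant

II-2 and II-1 are both affected yet have an unaffected child III-2. Under a recessive model two affected parents are homozygous and every child would be affected, so the trait cannot be recessive.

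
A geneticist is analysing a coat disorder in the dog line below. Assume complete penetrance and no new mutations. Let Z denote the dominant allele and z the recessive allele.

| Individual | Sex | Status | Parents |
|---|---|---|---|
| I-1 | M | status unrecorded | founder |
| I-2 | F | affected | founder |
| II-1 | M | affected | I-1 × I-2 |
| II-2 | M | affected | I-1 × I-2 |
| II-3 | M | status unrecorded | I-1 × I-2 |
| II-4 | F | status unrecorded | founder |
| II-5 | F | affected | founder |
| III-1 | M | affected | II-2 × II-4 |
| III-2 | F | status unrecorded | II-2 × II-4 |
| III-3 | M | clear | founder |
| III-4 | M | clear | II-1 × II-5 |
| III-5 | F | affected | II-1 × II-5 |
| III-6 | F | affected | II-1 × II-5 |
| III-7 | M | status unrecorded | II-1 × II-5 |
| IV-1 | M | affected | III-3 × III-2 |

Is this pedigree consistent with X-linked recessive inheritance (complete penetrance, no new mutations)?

No

Under X-linked recessive, III-4 (clear, male) cannot arise from II-1 (affected) × II-5 (affected).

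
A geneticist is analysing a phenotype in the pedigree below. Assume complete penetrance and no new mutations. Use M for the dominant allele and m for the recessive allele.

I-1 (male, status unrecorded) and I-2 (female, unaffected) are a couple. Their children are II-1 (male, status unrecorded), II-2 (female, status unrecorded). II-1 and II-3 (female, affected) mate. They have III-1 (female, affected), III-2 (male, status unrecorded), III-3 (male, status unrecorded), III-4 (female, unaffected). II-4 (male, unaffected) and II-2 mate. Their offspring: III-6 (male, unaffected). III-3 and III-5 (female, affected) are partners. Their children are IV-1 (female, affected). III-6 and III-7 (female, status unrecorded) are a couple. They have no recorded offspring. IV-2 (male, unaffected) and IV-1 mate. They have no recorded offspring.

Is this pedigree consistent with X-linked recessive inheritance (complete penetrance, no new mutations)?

No

No assignment of genotypes under X-linked recessive satisfies every parent–offspring relationship, so the pedigree is inconsistent.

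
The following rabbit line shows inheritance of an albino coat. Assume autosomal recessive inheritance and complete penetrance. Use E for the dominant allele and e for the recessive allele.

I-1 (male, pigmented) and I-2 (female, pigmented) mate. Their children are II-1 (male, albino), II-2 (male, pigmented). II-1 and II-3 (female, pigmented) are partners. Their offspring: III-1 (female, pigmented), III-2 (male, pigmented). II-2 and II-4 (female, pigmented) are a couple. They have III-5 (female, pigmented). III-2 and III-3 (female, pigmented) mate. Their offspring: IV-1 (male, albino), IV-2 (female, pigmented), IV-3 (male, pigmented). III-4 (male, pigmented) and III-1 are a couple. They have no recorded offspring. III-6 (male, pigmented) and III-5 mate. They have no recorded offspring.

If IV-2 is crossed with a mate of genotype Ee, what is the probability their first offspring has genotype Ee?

1/2

III-2 is pigmented so carries E and received e from II-1 (ee), so III-2 is Ee.
III-3 is pigmented so carries E and passed e to IV-1 (ee), so III-3 is Ee.
IV-2 is a pigmented offspring of III-2 (Ee) × III-3 (Ee), whose cross gives 1/4 EE : 1/2 Ee : 1/4 ee; conditioning on being pigmented, IV-2 is EE with probability 1/3, Ee with probability 2/3.
Summing over parental genotype combinations, P(offspring has genotype Ee) = 1/3·1/2 + 2/3·1/2 = 1/2.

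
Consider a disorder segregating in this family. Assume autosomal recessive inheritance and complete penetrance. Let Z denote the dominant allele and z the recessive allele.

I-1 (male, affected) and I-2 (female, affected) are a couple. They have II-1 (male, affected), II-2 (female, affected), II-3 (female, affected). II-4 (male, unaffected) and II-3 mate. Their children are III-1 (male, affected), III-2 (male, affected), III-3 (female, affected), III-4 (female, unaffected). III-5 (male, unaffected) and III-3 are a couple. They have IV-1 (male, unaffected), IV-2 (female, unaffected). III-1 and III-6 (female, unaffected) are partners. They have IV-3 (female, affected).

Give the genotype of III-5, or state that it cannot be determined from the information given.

cannot be determined

III-5's phenotype allows ZZ or Zz, and no parent or child forces a single allele at both positions; consistent genotype assignments exist with III-5 as ZZ or Zz.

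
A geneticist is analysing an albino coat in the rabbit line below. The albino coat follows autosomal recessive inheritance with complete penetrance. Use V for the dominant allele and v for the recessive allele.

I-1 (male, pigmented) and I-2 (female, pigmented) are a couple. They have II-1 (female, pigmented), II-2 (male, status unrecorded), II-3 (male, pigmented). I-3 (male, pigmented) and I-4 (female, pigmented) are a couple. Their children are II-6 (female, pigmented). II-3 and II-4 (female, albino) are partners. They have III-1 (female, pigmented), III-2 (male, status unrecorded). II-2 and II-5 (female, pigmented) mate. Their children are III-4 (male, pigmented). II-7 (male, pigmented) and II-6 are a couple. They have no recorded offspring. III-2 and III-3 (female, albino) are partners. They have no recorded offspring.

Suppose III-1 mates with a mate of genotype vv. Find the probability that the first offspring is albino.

III-1 is pigmented so carries V and received v from II-4 (vv), so III-1 is Vv.
The cross gives 1/2 Vv : 1/2 vv, so P(offspring is albino) = 1/2.

1/2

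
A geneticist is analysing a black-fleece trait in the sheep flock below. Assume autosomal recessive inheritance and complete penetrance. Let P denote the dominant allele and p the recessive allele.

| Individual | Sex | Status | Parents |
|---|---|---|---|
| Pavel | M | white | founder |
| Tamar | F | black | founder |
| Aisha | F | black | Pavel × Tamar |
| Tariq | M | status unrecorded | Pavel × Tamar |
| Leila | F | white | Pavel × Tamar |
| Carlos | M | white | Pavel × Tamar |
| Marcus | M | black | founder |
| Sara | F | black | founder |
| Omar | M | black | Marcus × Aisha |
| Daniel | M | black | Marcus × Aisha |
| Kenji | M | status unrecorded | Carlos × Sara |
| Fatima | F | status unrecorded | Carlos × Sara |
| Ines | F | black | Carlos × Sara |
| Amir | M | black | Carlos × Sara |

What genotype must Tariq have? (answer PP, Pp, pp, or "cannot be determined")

cannot be determined

Tariq's phenotype is unrecorded, and no parent or child forces a single allele at both positions; consistent genotype assignments exist with Tariq as Pp or pp.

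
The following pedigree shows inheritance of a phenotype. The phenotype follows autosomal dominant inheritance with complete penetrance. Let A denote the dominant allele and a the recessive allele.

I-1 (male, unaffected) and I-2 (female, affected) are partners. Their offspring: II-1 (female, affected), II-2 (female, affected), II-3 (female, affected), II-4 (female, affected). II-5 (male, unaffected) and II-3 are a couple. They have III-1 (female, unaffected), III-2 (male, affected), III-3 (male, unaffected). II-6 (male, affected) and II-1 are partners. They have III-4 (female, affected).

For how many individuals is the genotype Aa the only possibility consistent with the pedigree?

Obligate heterozygotes: II-1 is affected so carries A and received a from I-1 (aa), so II-1 is Aa; II-2 is affected so carries A and received a from I-1 (aa), so II-2 is Aa; II-3 is affected so carries A and received a from I-1 (aa), so II-3 is Aa; II-4 is affected so carries A and received a from I-1 (aa), so II-4 is Aa; III-2 is affected so carries A and received a from II-5 (aa), so III-2 is Aa.
Every other individual is either homozygous by phenotype or has at least one consistent homozygous assignment, so the count is 5.

5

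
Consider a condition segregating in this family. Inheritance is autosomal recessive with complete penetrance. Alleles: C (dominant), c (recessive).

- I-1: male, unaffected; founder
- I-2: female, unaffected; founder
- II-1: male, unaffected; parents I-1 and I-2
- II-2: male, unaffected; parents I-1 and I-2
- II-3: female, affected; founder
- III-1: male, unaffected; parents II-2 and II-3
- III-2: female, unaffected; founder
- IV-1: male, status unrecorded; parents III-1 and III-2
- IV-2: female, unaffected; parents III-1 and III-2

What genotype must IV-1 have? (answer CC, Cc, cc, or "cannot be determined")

cannot be determined

IV-1's phenotype is unrecorded, and no parent or child forces a single allele at both positions; consistent genotype assignments exist with IV-1 as CC or Cc or cc.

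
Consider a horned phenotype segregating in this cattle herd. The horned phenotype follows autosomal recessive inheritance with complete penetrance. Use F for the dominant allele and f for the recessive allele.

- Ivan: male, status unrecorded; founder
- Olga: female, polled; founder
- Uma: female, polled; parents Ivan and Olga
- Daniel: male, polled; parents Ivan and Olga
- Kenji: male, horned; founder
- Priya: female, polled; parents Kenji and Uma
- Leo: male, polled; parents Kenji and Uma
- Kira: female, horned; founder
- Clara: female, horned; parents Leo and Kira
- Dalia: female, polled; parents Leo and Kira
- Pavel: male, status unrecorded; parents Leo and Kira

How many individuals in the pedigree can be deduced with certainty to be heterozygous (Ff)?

3

Obligate heterozygotes: Priya is polled so carries F and received f from Kenji (ff), so Priya is Ff; Leo is polled so carries F and received f from Kenji (ff), so Leo is Ff; Dalia is polled so carries F and received f from Kira (ff), so Dalia is Ff.
Every other individual is either homozygous by phenotype or has at least one consistent homozygous assignment, so the count is 3.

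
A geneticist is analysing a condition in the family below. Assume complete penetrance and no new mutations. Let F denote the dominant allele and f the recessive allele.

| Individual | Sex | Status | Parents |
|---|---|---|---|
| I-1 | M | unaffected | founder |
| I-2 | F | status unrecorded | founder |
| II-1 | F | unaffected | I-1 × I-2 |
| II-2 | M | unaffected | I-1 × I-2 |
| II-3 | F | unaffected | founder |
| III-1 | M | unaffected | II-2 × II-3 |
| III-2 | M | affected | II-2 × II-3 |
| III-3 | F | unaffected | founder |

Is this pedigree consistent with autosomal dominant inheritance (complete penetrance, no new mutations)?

No

Under autosomal dominant, III-2 (affected, male) cannot arise from II-2 (unaffected) × II-3 (unaffected).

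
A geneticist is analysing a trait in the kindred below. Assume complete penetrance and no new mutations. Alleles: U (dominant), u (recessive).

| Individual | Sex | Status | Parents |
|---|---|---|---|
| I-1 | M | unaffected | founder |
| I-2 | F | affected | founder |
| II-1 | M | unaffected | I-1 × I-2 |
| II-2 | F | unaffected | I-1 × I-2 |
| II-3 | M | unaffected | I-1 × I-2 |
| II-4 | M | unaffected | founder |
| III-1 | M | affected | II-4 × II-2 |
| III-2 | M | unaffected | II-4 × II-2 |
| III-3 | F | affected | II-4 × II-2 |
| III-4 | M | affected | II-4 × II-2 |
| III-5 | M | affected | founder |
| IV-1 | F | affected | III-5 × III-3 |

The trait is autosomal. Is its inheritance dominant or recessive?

II-4 and II-2 are both unaffected yet have an affected child III-1. Under dominance, an affected child requires at least one affected parent, so the trait cannot be dominant.

recessive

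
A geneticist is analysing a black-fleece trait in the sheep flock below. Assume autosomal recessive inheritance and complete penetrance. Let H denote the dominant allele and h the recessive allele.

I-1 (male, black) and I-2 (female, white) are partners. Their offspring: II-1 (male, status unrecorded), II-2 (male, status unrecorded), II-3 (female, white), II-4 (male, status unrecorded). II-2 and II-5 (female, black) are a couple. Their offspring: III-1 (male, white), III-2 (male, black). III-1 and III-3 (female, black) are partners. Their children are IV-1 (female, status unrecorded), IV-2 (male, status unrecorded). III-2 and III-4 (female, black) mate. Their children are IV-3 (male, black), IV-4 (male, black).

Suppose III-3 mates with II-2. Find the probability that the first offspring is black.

1/2

III-3 is black, so III-3 is hh.
II-2 passed H to III-1 (Hh, whose h came from II-5) and received h from I-1 (hh), so II-2 is Hh.
The cross gives 1/2 Hh : 1/2 hh, so P(offspring is black) = 1/2.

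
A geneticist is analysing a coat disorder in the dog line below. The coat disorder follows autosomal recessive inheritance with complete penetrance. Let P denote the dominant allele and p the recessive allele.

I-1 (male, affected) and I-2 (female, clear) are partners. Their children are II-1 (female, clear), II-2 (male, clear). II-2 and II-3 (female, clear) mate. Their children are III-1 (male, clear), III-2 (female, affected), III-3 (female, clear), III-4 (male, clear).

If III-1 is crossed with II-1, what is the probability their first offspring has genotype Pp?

II-2 is clear so carries P and received p from I-1 (pp), so II-2 is Pp.
II-3 is clear so carries P and passed p to III-2 (pp), so II-3 is Pp.
III-1 is a clear offspring of II-2 (Pp) × II-3 (Pp), whose cross gives 1/4 PP : 1/2 Pp : 1/4 pp; conditioning on being clear, III-1 is PP with probability 1/3, Pp with probability 2/3.
II-1 is clear so carries P and received p from I-1 (pp), so II-1 is Pp.
Summing over parental genotype combinations, P(offspring has genotype Pp) = 1/3·1/2 + 2/3·1/2 = 1/2.

1/2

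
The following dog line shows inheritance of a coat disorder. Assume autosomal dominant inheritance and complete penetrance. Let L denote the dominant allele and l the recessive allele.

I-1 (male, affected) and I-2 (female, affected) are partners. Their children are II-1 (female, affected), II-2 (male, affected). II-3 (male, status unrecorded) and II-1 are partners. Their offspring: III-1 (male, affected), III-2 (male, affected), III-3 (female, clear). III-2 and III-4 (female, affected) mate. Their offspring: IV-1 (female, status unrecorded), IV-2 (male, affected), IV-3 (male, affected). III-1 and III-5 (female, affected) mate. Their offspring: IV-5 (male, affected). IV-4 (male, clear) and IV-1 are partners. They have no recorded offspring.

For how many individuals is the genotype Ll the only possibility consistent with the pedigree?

Obligate heterozygotes: II-1 is affected so carries L and passed l to III-3 (ll), so II-1 is Ll.
Every other individual is either homozygous by phenotype or has at least one consistent homozygous assignment, so the count is 1.

1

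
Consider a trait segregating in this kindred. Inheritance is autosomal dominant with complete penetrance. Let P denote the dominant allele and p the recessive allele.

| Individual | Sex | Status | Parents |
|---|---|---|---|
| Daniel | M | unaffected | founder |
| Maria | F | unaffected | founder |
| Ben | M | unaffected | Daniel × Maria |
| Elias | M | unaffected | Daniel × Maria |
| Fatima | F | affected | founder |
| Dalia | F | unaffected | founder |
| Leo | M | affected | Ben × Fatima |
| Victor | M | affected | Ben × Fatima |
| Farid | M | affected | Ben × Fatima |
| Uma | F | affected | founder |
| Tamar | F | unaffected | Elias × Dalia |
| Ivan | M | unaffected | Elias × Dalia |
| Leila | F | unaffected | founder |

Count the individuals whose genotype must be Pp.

Obligate heterozygotes: Leo is affected so carries P and received p from Ben (pp), so Leo is Pp; Victor is affected so carries P and received p from Ben (pp), so Victor is Pp; Farid is affected so carries P and received p from Ben (pp), so Farid is Pp.
Every other individual is either homozygous by phenotype or has at least one consistent homozygous assignment, so the count is 3.

3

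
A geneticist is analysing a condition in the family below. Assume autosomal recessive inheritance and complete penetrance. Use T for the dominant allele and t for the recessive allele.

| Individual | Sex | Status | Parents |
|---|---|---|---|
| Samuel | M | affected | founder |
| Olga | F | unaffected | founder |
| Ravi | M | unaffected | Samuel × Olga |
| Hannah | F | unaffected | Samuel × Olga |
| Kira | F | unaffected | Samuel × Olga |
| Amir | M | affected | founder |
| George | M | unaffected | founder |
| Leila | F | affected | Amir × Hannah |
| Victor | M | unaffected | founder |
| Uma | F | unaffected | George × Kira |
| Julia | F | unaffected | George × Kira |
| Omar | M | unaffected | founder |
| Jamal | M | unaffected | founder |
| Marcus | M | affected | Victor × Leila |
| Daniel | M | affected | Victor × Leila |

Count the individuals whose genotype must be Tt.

4

Obligate heterozygotes: Ravi is unaffected so carries T and received t from Samuel (tt), so Ravi is Tt; Hannah is unaffected so carries T and received t from Samuel (tt), so Hannah is Tt; Kira is unaffected so carries T and received t from Samuel (tt), so Kira is Tt; Victor is unaffected so carries T and passed t to Marcus (tt), so Victor is Tt.
Every other individual is either homozygous by phenotype or has at least one consistent homozygous assignment, so the count is 4.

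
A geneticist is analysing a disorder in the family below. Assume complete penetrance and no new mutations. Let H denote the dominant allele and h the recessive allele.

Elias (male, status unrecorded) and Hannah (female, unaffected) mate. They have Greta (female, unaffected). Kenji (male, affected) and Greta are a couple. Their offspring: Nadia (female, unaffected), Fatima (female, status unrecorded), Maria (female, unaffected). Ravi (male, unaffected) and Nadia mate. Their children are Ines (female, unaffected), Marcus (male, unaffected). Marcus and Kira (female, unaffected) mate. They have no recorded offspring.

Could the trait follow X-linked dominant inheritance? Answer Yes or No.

No

Under X-linked dominant, Nadia (unaffected, female) cannot arise from Kenji (affected) × Greta (unaffected).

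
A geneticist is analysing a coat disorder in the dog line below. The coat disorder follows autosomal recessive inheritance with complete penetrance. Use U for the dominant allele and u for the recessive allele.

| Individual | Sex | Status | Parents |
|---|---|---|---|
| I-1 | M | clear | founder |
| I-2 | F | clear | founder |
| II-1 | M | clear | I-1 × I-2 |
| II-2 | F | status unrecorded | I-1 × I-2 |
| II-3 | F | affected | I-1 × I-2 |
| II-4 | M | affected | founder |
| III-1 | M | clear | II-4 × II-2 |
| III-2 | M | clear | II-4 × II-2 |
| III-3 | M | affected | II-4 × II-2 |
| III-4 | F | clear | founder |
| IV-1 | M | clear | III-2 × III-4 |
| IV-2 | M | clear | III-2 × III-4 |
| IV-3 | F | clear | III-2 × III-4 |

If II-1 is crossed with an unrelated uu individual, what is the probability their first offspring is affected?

1/3

I-1 is clear so carries U and passed u to II-3 (uu), so I-1 is Uu.
I-2 is clear so carries U and passed u to II-3 (uu), so I-2 is Uu.
II-1 is a clear offspring of I-1 (Uu) × I-2 (Uu), whose cross gives 1/4 UU : 1/2 Uu : 1/4 uu; conditioning on being clear, II-1 is UU with probability 1/3, Uu with probability 2/3.
Summing over parental genotype combinations, P(offspring is affected) = 2/3·1/2 = 1/3.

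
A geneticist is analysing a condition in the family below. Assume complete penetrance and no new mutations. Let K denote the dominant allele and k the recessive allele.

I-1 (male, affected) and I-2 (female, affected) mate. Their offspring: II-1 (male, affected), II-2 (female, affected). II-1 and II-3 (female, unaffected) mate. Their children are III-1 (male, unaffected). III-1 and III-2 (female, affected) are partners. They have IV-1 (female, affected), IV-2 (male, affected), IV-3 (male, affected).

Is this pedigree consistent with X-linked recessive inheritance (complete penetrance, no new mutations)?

No

Under X-linked recessive, IV-1 (affected, female) cannot arise from III-1 (unaffected) × III-2 (affected).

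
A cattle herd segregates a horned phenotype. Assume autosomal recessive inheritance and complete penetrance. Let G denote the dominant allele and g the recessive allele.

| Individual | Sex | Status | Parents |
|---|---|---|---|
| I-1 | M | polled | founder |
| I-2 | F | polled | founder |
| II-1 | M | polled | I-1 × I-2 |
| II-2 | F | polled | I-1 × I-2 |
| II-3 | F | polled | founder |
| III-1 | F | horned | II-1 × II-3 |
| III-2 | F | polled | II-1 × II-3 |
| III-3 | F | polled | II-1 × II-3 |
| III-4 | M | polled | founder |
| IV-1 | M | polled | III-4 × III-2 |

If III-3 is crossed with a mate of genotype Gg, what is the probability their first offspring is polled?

II-1 is polled so carries G and passed g to III-1 (gg), so II-1 is Gg.
II-3 is polled so carries G and passed g to III-1 (gg), so II-3 is Gg.
III-3 is a polled offspring of II-1 (Gg) × II-3 (Gg), whose cross gives 1/4 GG : 1/2 Gg : 1/4 gg; conditioning on being polled, III-3 is GG with probability 1/3, Gg with probability 2/3.
Summing over parental genotype combinations, P(offspring is polled) = 1/3·1 + 2/3·3/4 = 5/6.

5/6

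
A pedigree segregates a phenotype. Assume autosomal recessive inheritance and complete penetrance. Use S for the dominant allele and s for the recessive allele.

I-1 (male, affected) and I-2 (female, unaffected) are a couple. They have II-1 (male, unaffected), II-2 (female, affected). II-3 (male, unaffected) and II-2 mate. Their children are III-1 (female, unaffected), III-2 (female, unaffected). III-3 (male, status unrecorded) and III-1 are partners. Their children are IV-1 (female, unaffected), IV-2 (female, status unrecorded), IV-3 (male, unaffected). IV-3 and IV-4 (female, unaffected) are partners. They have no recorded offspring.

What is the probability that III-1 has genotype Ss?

1

III-1 is unaffected so carries S and received s from II-2 (ss), so III-1 is Ss, giving P(Ss) = 1.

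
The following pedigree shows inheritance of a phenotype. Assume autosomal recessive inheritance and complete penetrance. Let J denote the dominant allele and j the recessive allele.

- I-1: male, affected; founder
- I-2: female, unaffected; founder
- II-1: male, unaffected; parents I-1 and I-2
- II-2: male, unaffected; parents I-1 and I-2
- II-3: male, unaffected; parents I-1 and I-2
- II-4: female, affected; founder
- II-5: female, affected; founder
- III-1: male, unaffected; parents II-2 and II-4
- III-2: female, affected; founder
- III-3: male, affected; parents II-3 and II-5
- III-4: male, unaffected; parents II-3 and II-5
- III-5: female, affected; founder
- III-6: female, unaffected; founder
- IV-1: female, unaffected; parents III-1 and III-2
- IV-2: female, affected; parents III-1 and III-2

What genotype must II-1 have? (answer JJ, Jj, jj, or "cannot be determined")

From phenotype alone, II-1 is JJ or Jj.
II-1 is unaffected so carries J and received j from I-1 (jj), so II-1 is Jj.

Jj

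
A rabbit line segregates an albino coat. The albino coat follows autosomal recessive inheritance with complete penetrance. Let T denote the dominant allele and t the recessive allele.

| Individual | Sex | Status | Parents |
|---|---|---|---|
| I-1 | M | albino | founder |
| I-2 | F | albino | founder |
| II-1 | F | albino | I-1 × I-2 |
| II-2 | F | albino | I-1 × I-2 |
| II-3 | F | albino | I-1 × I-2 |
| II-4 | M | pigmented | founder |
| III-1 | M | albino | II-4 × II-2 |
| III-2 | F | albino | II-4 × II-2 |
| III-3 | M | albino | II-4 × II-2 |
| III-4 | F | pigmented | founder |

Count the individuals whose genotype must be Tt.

Obligate heterozygotes: II-4 is pigmented so carries T and passed t to III-1 (tt), so II-4 is Tt.
Every other individual is either homozygous by phenotype or has at least one consistent homozygous assignment, so the count is 1.

1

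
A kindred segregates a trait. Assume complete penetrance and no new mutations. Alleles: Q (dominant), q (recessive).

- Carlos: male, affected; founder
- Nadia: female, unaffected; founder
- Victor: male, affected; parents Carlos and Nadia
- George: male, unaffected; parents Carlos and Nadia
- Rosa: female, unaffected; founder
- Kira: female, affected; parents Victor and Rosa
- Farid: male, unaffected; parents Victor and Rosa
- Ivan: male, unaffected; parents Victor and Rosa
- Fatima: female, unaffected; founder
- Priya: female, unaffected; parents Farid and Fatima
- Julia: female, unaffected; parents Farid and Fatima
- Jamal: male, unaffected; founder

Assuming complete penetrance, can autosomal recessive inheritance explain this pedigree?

Yes

A consistent assignment under autosomal recessive exists: Carlos qq, Nadia Qq, Victor qq, George Qq, Rosa Qq, Kira qq, Farid Qq, Ivan Qq, Fatima QQ, Priya QQ, Julia QQ, Jamal QQ.
In this assignment every recorded phenotype matches its genotype and every non-founder's genotype is obtainable from its parents' genotypes, so the pedigree is consistent.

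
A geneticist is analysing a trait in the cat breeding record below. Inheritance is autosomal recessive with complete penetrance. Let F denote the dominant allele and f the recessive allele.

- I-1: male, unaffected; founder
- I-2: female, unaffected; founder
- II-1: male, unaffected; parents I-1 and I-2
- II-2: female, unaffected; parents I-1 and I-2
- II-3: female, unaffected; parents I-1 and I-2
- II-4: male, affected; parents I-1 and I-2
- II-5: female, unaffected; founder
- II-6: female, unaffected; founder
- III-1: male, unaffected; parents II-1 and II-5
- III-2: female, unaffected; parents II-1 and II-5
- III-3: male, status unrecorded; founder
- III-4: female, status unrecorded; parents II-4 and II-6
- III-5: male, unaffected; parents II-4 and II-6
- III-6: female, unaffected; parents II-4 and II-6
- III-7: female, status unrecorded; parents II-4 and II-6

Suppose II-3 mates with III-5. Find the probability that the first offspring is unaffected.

5/6

I-1 is unaffected so carries F and passed f to II-4 (ff), so I-1 is Ff.
I-2 is unaffected so carries F and passed f to II-4 (ff), so I-2 is Ff.
II-3 is an unaffected offspring of I-1 (Ff) × I-2 (Ff), whose cross gives 1/4 FF : 1/2 Ff : 1/4 ff; conditioning on being unaffected, II-3 is FF with probability 1/3, Ff with probability 2/3.
III-5 is unaffected so carries F and received f from II-4 (ff), so III-5 is Ff.
Summing over parental genotype combinations, P(offspring is unaffected) = 1/3·1 + 2/3·3/4 = 5/6.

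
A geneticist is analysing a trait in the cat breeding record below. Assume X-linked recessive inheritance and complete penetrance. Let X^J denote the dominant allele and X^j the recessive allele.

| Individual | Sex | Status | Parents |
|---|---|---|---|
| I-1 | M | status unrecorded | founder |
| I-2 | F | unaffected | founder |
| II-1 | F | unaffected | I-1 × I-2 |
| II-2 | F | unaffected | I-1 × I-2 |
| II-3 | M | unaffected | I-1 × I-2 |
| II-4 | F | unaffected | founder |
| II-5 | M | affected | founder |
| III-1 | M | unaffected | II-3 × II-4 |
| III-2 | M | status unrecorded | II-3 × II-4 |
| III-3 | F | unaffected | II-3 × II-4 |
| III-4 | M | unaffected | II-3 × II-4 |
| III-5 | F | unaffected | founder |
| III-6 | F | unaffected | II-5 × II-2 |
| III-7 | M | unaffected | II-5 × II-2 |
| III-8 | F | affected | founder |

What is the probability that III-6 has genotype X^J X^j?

1

III-6 is unaffected so carries J and received j from II-5 (X^j Y), so III-6 is X^J X^j, giving P(X^J X^j) = 1.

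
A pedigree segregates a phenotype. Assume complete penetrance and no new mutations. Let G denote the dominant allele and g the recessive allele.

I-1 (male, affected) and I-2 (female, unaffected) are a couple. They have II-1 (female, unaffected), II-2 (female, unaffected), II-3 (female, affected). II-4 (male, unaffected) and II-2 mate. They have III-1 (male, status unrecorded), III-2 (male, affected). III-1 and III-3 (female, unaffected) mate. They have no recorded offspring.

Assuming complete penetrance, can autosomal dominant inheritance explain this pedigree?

No

Under autosomal dominant, III-2 (affected, male) cannot arise from II-4 (unaffected) × II-2 (unaffected).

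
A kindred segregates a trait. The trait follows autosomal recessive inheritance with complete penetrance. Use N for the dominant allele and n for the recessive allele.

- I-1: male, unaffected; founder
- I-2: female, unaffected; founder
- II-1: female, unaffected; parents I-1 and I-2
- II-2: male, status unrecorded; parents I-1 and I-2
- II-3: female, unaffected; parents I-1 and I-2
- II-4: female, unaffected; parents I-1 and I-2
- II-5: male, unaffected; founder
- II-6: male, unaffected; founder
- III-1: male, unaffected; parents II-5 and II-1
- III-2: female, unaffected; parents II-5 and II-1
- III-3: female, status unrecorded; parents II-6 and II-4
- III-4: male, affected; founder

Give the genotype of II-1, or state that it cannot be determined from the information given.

II-1's phenotype allows NN or Nn, and no parent or child forces a single allele at both positions; consistent genotype assignments exist with II-1 as NN or Nn.

cannot be determined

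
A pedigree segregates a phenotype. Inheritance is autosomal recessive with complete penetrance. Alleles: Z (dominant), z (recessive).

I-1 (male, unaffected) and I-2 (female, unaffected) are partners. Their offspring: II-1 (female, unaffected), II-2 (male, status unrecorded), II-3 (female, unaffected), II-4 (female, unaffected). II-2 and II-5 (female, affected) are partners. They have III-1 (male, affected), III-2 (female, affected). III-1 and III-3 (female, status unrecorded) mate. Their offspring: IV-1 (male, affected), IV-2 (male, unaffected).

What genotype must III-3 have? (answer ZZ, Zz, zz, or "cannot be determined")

Zz

From phenotype alone, III-3 is ZZ or Zz or zz.
III-3 passed Z to IV-2 (Zz, whose z came from III-1) and passed z to IV-1 (zz), so III-3 is Zz.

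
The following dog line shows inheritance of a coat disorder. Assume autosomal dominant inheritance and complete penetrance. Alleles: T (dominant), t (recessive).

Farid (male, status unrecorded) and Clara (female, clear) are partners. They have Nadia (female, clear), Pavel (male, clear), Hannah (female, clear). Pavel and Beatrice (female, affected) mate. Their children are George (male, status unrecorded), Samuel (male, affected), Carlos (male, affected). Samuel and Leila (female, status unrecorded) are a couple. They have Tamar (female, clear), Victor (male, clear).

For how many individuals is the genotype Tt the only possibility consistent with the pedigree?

Obligate heterozygotes: Samuel is affected so carries T and received t from Pavel (tt), so Samuel is Tt; Carlos is affected so carries T and received t from Pavel (tt), so Carlos is Tt.
Every other individual is either homozygous by phenotype or has at least one consistent homozygous assignment, so the count is 2.

2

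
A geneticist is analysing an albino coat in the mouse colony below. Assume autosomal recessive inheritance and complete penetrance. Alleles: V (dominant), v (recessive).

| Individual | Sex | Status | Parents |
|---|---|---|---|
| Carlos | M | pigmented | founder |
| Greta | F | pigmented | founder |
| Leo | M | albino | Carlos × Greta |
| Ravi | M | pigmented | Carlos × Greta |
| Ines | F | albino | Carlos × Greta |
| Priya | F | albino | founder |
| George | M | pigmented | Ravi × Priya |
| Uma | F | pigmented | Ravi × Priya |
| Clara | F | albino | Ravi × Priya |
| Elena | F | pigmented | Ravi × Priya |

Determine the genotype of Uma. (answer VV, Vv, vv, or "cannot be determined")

From phenotype alone, Uma is VV or Vv.
Uma is pigmented so carries V and received v from Priya (vv), so Uma is Vv.

Vv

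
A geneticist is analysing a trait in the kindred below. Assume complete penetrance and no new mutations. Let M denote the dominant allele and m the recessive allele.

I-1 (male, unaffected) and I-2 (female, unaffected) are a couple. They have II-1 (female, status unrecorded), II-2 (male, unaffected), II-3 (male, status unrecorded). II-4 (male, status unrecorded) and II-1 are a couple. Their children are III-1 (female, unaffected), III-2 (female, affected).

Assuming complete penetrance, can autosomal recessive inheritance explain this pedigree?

A consistent assignment under autosomal recessive exists: I-1 MM, I-2 Mm, II-1 Mm, II-2 MM, II-3 MM, II-4 Mm, III-1 MM, III-2 mm.
In this assignment every recorded phenotype matches its genotype and every non-founder's genotype is obtainable from its parents' genotypes, so the pedigree is consistent.

Yes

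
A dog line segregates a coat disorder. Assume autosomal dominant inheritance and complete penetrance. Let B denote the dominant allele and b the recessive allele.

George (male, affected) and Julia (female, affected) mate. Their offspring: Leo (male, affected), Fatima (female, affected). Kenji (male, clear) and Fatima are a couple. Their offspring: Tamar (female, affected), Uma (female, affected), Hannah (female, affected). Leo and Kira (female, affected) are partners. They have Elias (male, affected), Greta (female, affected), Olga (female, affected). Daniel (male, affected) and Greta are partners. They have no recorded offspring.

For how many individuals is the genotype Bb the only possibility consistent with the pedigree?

Obligate heterozygotes: Tamar is affected so carries B and received b from Kenji (bb), so Tamar is Bb; Uma is affected so carries B and received b from Kenji (bb), so Uma is Bb; Hannah is affected so carries B and received b from Kenji (bb), so Hannah is Bb.
Every other individual is either homozygous by phenotype or has at least one consistent homozygous assignment, so the count is 3.

3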